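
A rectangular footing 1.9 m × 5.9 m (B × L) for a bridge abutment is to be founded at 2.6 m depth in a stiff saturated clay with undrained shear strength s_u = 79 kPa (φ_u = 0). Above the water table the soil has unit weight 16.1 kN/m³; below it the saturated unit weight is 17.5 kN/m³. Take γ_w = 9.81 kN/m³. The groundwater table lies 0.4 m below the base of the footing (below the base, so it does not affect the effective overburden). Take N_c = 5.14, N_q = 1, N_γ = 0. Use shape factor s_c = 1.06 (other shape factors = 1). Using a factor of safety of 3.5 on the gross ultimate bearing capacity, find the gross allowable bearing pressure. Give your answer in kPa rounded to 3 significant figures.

q_all ≈ 135 kPa

Effective surcharge at the founding depth q = γ·D_f = 16.1 × 2.6 = 41.86 kPa.
q_ult = c·N_c·s_c + q·N_q
     = 79 × 5.14 × 1.06 + 41.86 × 1
     = 430.42 + 41.86 = 472.28 kPa.
q_all = 472.28 / 3.5 = 134.94 kPa.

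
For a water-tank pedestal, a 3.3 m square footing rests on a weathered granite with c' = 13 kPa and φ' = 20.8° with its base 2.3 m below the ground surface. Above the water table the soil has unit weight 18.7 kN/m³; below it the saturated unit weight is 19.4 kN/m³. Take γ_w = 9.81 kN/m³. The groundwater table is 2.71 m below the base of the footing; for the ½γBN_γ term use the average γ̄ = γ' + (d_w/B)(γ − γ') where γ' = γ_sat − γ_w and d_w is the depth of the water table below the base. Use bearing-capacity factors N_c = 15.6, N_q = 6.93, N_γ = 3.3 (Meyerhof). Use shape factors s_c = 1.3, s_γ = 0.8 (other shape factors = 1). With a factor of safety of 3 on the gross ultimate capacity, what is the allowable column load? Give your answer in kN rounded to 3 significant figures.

q = γ·D_f = 18.7 × 2.3 = 43.01 kPa.
γ' = 9.59 kN/m³; averaging over the depth B below the base, γ̄ = γ' + (d_w/B)(γ − γ') = 17.071 kN/m³.
c·N_c·s_c = 13 × 15.6 × 1.3 = 263.64 kPa
q·N_q = 43.01 × 6.93 = 298.06 kPa
0.5·γ·B·N_γ·s_γ = 0.5 × 17.071 × 3.3 × 3.3 × 0.8 = 74.362 kPa
q_ult = 263.64 + 298.06 + 74.362 = 636.06 kPa.
Gross allowable pressure q_all = 636.06 / 3 = 212.02 kPa.
Footing area = 10.89 m², so allowable column load = 212.02 × 10.89 = 2308.9 kN.

P_all ≈ 2310 kN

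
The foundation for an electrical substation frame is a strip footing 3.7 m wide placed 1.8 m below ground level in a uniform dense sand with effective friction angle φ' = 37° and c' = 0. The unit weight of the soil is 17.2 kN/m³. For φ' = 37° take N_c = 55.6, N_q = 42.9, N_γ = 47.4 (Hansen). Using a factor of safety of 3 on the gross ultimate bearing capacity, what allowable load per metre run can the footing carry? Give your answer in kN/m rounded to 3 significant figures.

≈ 3500 kN/m

Overburden at base level: q = 17.2 × 1.8 = 30.96 kPa.
Surcharge term q·N_q = 30.96 × 42.9 = 1328.2 kPa; self-weight term 0.5·γ·B·N_γ = 0.5 × 17.2 × 3.7 × 47.4 = 1508.3 kPa.
q_ult = 1328.2 + 1508.3 = 2836.5 kPa.
Gross allowable pressure q_all = 2836.5 / 3 = 945.48 kPa.
Allowable wall load = q_all × B = 945.48 × 3.7 = 3498.3 kN per metre run.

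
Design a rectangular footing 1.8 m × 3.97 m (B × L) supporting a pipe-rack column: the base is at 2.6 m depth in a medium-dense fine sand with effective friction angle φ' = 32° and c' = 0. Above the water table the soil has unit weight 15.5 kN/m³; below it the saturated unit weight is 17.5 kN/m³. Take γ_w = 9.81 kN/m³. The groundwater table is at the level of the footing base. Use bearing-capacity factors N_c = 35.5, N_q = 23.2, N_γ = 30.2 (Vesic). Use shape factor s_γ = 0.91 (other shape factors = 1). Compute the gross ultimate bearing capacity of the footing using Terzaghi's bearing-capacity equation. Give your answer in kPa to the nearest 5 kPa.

Effective surcharge at the founding depth q = γ·D_f = 15.5 × 2.6 = 40.3 kPa.
The water table coincides with the base, so in the self-weight term γ → γ' = 7.69 kN/m³.
q_ult = q·N_q + 0.5·γ·B·N_γ·s_γ
     = 40.3 × 23.2 + 0.5 × 7.69 × 1.8 × 30.2 × 0.91
     = 934.96 + 190.2 = 1125.2 kPa.

q_ult ≈ 1125 kPa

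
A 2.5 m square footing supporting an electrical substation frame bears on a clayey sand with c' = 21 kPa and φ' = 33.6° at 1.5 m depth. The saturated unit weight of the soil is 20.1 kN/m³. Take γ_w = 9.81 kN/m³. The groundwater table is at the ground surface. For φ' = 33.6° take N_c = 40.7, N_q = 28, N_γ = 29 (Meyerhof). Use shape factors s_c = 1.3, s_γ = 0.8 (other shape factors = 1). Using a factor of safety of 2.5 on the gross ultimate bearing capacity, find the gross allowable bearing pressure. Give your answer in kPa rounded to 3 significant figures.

Water table at ground surface, so effective unit weight γ' = 20.1 − 9.81 = 10.29 kN/m³ is used throughout; overburden q = 10.29 × 1.5 = 15.435 kPa; the same γ' applies in the ½γBN_γ term.
Cohesion term c·N_c·s_c = 21 × 40.7 × 1.3 = 1111.1 kPa; surcharge term q·N_q = 15.435 × 28 = 432.18 kPa; self-weight term 0.5·γ·B·N_γ·s_γ = 0.5 × 10.29 × 2.5 × 29 × 0.8 = 298.41 kPa.
q_ult = 1111.1 + 432.18 + 298.41 = 1841.7 kPa.
q_all = 1841.7 / 2.5 = 736.68 kPa.

q_all ≈ 737 kPa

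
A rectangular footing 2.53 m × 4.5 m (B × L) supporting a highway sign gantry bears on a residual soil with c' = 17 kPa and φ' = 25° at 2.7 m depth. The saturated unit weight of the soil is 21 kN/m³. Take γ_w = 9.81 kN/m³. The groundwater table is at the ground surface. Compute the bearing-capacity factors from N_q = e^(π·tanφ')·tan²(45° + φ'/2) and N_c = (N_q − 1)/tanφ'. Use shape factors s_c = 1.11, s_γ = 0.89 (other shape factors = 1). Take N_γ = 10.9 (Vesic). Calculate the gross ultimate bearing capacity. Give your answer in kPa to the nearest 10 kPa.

tan25° = 0.4663, so N_q = e^(π×0.4663)·tan²(57.5°) = 4.327 × 2.464 = 10.66.
N_c = (10.66 − 1)/tan25° = 20.72.
Water table at ground surface, so effective unit weight γ' = 21 − 9.81 = 11.19 kN/m³ is used throughout; overburden q = 11.19 × 2.7 = 30.213 kPa; the same γ' applies in the ½γBN_γ term.
Cohesion term c·N_c·s_c = 17 × 20.721 × 1.11 = 391 kPa; surcharge term q·N_q = 30.213 × 10.662 = 322.14 kPa; self-weight term 0.5·γ·B·N_γ·s_γ = 0.5 × 11.19 × 2.53 × 10.9 × 0.89 = 137.32 kPa.
q_ult = 391 + 322.14 + 137.32 = 850.45 kPa.

q_ult ≈ 850 kPa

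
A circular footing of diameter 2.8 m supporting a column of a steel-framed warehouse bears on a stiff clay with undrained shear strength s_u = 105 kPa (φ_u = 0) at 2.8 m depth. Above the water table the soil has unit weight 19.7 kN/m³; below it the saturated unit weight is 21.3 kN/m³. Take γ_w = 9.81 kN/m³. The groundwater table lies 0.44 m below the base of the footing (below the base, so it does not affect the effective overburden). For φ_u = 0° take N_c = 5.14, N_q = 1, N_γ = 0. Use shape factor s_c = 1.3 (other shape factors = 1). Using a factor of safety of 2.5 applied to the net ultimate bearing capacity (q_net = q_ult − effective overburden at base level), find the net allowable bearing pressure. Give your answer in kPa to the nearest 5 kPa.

Effective surcharge at the founding depth q = γ·D_f = 19.7 × 2.8 = 55.16 kPa.
q_ult = c·N_c·s_c + q·N_q
     = 105 × 5.14 × 1.3 + 55.16 × 1
     = 701.61 + 55.16 = 756.77 kPa.
Net ultimate: q_net = 756.77 − 55.16 = 701.61 kPa.
q_all(net) = 701.61 / 2.5 = 280.64 kPa.

q_all(net) ≈ 280 kPa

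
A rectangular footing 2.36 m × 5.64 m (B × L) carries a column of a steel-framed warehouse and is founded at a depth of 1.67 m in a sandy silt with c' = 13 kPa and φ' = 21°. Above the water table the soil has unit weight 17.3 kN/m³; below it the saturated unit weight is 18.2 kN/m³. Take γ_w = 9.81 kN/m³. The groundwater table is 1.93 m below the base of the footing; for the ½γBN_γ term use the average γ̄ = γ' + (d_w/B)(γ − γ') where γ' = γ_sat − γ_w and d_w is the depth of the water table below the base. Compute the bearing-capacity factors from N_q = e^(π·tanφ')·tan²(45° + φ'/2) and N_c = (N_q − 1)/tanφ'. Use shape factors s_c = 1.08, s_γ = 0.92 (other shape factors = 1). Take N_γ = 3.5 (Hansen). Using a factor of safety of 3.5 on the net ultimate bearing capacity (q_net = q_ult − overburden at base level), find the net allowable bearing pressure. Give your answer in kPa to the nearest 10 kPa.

q_all(net) ≈ 130 kPa

N_q = e^(π·tan21°)·tan²(55.5°) = 7.07; N_c = (N_q − 1)/tanφ' = 15.81.
Effective surcharge at the founding depth q = γ·D_f = 17.3 × 1.67 = 28.891 kPa.
With d_w = 1.93 m < B, γ̄ = 8.39 + (1.93/2.36) × (17.3 − 8.39) = 15.677 kN/m³.
q_ult = c·N_c·s_c + q·N_q + 0.5·γ·B·N_γ·s_γ
     = 13 × 15.815 × 1.08 + 28.891 × 7.0708 + 0.5 × 15.677 × 2.36 × 3.5 × 0.92
     = 222.04 + 204.28 + 59.565 = 485.89 kPa.
q_net = 485.89 − 28.891 = 457 kPa.
q_all(net) = 457 / 3.5 = 130.57 kPa.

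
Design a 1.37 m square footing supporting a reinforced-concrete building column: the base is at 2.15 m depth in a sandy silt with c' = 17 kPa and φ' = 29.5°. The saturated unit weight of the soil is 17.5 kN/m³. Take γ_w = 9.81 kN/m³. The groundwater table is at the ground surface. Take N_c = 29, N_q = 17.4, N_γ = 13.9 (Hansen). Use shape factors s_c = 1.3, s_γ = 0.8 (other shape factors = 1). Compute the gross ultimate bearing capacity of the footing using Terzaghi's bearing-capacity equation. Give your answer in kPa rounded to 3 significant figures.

Water table at ground surface, so effective unit weight γ' = 17.5 − 9.81 = 7.69 kN/m³ is used throughout; overburden q = 7.69 × 2.15 = 16.533 kPa; the same γ' applies in the ½γBN_γ term.
Cohesion term c·N_c·s_c = 17 × 29 × 1.3 = 640.9 kPa; surcharge term q·N_q = 16.533 × 17.4 = 287.68 kPa; self-weight term 0.5·γ·B·N_γ·s_γ = 0.5 × 7.69 × 1.37 × 13.9 × 0.8 = 58.576 kPa.
q_ult = 640.9 + 287.68 + 58.576 = 987.16 kPa.

q_ult ≈ 987 kPa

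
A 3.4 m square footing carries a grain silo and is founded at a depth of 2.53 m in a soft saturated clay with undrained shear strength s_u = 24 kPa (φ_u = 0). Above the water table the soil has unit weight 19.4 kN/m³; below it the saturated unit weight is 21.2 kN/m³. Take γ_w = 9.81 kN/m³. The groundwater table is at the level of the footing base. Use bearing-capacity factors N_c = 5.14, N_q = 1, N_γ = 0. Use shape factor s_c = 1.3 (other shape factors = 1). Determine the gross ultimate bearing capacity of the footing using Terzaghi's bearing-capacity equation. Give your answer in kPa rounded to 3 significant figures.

q_ult ≈ 209 kPa

q = γ·D_f = 19.4 × 2.53 = 49.082 kPa.
c·N_c·s_c = 24 × 5.14 × 1.3 = 160.37 kPa
q·N_q = 49.082 × 1 = 49.082 kPa
q_ult = 160.37 + 49.082 = 209.45 kPa.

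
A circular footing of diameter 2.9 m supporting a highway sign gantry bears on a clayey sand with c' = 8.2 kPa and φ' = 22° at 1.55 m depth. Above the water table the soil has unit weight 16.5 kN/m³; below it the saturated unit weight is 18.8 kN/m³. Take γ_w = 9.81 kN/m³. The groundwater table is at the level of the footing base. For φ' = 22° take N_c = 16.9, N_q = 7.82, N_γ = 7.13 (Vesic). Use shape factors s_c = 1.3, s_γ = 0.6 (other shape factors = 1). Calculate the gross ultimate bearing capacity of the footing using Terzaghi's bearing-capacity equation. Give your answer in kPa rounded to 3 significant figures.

q_ult ≈ 436 kPa

q = γ·D_f = 16.5 × 1.55 = 25.575 kPa.
For the ½γBN_γ term take γ' = 18.8 − 9.81 = 8.99 kN/m³ (soil below base is submerged).
c·N_c·s_c = 8.2 × 16.9 × 1.3 = 180.15 kPa
q·N_q = 25.575 × 7.82 = 200 kPa
0.5·γ·B·N_γ·s_γ = 0.5 × 8.99 × 2.9 × 7.13 × 0.6 = 55.766 kPa
q_ult = 180.15 + 200 + 55.766 = 435.92 kPa.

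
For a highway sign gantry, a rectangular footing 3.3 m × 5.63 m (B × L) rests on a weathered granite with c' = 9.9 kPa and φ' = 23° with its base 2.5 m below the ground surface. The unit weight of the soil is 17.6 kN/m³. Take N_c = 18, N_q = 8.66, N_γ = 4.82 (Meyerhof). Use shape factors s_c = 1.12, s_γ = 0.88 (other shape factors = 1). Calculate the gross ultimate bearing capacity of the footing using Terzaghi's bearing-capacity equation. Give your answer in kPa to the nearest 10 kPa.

q_ult ≈ 700 kPa

Effective surcharge at the founding depth q = γ·D_f = 17.6 × 2.5 = 44 kPa.
q_ult = c·N_c·s_c + q·N_q + 0.5·γ·B·N_γ·s_γ
     = 9.9 × 18 × 1.12 + 44 × 8.66 + 0.5 × 17.6 × 3.3 × 4.82 × 0.88
     = 199.58 + 381.04 + 123.18 = 703.8 kPa.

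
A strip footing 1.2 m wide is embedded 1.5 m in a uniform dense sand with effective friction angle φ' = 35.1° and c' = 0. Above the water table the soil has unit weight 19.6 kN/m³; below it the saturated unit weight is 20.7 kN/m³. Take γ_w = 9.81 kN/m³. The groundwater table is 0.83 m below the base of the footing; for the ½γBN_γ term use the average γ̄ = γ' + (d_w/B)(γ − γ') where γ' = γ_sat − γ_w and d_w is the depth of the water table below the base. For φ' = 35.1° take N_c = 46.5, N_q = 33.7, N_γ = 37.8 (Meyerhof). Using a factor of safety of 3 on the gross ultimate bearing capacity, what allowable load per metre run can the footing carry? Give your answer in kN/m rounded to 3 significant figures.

Effective surcharge at the founding depth q = γ·D_f = 19.6 × 1.5 = 29.4 kPa.
With d_w = 0.83 m < B, γ̄ = 10.89 + (0.83/1.2) × (19.6 − 10.89) = 16.914 kN/m³.
q_ult = q·N_q + 0.5·γ·B·N_γ
     = 29.4 × 33.7 + 0.5 × 16.914 × 1.2 × 37.8
     = 990.78 + 383.62 = 1374.4 kPa.
Gross allowable pressure q_all = 1374.4 / 3 = 458.13 kPa.
Allowable wall load = q_all × B = 458.13 × 1.2 = 549.76 kN per metre run.

≈ 550 kN/m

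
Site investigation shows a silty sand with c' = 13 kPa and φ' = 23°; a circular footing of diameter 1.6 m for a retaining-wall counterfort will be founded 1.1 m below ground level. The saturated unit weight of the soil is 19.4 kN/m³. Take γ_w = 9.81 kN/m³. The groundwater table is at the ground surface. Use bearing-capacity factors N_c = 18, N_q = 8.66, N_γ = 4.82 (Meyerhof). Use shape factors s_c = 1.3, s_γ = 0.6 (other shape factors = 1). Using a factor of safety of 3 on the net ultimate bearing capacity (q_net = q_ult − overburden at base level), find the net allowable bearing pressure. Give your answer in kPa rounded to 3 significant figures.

q_all(net) ≈ 136 kPa

With the water table at the surface the whole profile is submerged: γ' = 19.4 − 9.81 = 9.59 kN/m³, so q = γ'·D_f = 10.549 kPa; the same γ' applies in the ½γBN_γ term.
q_ult = c·N_c·s_c + q·N_q + 0.5·γ·B·N_γ·s_γ
     = 13 × 18 × 1.3 + 10.549 × 8.66 + 0.5 × 9.59 × 1.6 × 4.82 × 0.6
     = 304.2 + 91.354 + 22.187 = 417.74 kPa.
q_net = 417.74 − 10.549 = 407.19 kPa.
q_all(net) = 407.19 / 3 = 135.73 kPa.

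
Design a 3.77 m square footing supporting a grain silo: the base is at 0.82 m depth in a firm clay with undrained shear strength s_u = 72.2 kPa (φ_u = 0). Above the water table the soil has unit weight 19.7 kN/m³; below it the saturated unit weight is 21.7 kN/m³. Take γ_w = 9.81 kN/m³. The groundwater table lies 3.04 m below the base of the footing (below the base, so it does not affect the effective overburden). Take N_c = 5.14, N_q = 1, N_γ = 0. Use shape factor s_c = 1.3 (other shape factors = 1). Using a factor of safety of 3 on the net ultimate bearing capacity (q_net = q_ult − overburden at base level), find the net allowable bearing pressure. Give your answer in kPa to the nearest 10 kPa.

q_all(net) ≈ 160 kPa

Overburden at base level: q = 19.7 × 0.82 = 16.154 kPa.
Cohesion term c·N_c·s_c = 72.2 × 5.14 × 1.3 = 482.44 kPa; surcharge term q·N_q = 16.154 × 1 = 16.154 kPa.
q_ult = 482.44 + 16.154 = 498.59 kPa.
q_net = 498.59 − 16.154 = 482.44 kPa.
q_all(net) = 482.44 / 3 = 160.81 kPa.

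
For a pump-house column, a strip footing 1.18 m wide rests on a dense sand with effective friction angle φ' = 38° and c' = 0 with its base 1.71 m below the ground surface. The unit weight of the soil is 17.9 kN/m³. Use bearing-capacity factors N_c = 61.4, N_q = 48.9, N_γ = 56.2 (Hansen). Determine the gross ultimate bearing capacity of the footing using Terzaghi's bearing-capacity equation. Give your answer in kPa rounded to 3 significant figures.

q_ult ≈ 2090 kPa

q = γ·D_f = 17.9 × 1.71 = 30.609 kPa.
q·N_q = 30.609 × 48.9 = 1496.8 kPa
0.5·γ·B·N_γ = 0.5 × 17.9 × 1.18 × 56.2 = 593.53 kPa
q_ult = 1496.8 + 593.53 = 2090.3 kPa.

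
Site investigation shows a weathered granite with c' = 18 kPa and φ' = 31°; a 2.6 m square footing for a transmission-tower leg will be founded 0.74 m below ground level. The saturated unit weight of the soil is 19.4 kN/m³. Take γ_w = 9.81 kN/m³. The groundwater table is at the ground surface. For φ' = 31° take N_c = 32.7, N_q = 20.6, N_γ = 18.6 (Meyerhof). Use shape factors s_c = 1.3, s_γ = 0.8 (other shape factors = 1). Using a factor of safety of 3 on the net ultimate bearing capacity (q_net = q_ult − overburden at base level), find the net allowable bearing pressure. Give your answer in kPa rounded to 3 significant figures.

With the water table at the surface the whole profile is submerged: γ' = 19.4 − 9.81 = 9.59 kN/m³, so q = γ'·D_f = 7.0966 kPa; the same γ' applies in the ½γBN_γ term.
q_ult = c·N_c·s_c + q·N_q + 0.5·γ·B·N_γ·s_γ
     = 18 × 32.7 × 1.3 + 7.0966 × 20.6 + 0.5 × 9.59 × 2.6 × 18.6 × 0.8
     = 765.18 + 146.19 + 185.51 = 1096.9 kPa.
q_net = 1096.9 − 7.0966 = 1089.8 kPa.
q_all(net) = 1089.8 / 3 = 363.26 kPa.

q_all(net) ≈ 363 kPa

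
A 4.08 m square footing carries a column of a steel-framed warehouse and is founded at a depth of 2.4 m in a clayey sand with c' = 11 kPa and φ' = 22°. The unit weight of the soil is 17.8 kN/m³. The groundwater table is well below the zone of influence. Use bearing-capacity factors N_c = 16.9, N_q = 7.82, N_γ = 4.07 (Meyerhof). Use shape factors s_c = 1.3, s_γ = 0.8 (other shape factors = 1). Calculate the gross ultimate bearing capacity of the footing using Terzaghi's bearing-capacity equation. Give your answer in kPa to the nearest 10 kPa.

q = γ·D_f = 17.8 × 2.4 = 42.72 kPa.
c·N_c·s_c = 11 × 16.9 × 1.3 = 241.67 kPa
q·N_q = 42.72 × 7.82 = 334.07 kPa
0.5·γ·B·N_γ·s_γ = 0.5 × 17.8 × 4.08 × 4.07 × 0.8 = 118.23 kPa
q_ult = 241.67 + 334.07 + 118.23 = 693.97 kPa.

q_ult ≈ 690 kPa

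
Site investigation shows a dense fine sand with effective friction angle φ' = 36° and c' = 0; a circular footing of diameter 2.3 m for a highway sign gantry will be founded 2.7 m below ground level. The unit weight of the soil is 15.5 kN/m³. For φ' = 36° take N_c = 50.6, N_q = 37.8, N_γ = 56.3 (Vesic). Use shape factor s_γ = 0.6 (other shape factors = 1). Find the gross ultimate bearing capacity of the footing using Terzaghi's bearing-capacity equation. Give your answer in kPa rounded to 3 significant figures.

q_ult ≈ 2180 kPa

Overburden at base level: q = 15.5 × 2.7 = 41.85 kPa.
Surcharge term q·N_q = 41.85 × 37.8 = 1581.9 kPa; self-weight term 0.5·γ·B·N_γ·s_γ = 0.5 × 15.5 × 2.3 × 56.3 × 0.6 = 602.13 kPa.
q_ult = 1581.9 + 602.13 = 2184.1 kPa.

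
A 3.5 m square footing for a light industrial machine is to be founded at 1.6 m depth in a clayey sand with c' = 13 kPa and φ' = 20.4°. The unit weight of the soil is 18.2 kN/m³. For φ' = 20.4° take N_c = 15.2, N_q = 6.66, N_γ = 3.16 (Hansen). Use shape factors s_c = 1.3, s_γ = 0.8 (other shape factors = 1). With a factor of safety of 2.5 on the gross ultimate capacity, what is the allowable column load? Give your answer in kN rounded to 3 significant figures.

P_all ≈ 2600 kN

Effective surcharge at the founding depth q = γ·D_f = 18.2 × 1.6 = 29.12 kPa.
q_ult = c·N_c·s_c + q·N_q + 0.5·γ·B·N_γ·s_γ
     = 13 × 15.2 × 1.3 + 29.12 × 6.66 + 0.5 × 18.2 × 3.5 × 3.16 × 0.8
     = 256.88 + 193.94 + 80.517 = 531.34 kPa.
Gross allowable pressure q_all = 531.34 / 2.5 = 212.53 kPa.
Footing area = 12.25 m², so allowable column load = 212.53 × 12.25 = 2603.5 kN.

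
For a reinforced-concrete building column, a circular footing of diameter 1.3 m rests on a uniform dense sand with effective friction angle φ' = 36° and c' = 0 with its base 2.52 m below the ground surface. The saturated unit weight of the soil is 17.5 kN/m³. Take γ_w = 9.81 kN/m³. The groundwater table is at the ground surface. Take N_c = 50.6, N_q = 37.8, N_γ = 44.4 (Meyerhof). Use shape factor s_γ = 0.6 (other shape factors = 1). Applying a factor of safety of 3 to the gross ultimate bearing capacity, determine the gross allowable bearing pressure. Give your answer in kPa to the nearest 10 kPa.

q_all ≈ 290 kPa

γ' = 17.5 − 9.81 = 7.69 kN/m³ (submerged throughout). q = 7.69 × 2.52 = 19.379 kPa; the same γ' applies in the ½γBN_γ term.
q·N_q = 19.379 × 37.8 = 732.52 kPa
0.5·γ·B·N_γ·s_γ = 0.5 × 7.69 × 1.3 × 44.4 × 0.6 = 133.16 kPa
q_ult = 732.52 + 133.16 = 865.68 kPa.
q_all = q_ult / FS = 865.68 / 3 = 288.56 kPa.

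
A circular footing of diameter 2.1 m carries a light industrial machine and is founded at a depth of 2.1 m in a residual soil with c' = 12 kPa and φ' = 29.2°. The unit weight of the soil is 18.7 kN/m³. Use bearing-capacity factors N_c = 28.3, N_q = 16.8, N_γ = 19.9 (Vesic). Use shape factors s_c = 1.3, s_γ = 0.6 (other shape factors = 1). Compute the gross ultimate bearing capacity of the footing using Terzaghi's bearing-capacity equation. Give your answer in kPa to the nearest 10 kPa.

Effective surcharge at the founding depth q = γ·D_f = 18.7 × 2.1 = 39.27 kPa.
q_ult = c·N_c·s_c + q·N_q + 0.5·γ·B·N_γ·s_γ
     = 12 × 28.3 × 1.3 + 39.27 × 16.8 + 0.5 × 18.7 × 2.1 × 19.9 × 0.6
     = 441.48 + 659.74 + 234.44 = 1335.7 kPa.

q_ult ≈ 1340 kPa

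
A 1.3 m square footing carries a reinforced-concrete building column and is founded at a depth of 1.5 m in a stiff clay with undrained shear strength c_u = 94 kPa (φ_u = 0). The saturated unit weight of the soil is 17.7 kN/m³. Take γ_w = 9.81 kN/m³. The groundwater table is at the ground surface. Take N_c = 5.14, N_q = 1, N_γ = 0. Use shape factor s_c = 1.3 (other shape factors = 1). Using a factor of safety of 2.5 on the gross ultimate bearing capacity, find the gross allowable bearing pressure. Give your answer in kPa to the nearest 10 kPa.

Water table at ground surface, so effective unit weight γ' = 17.7 − 9.81 = 7.89 kN/m³ is used throughout; overburden q = 7.89 × 1.5 = 11.835 kPa.
Cohesion term c·N_c·s_c = 94 × 5.14 × 1.3 = 628.11 kPa; surcharge term q·N_q = 11.835 × 1 = 11.835 kPa.
q_ult = 628.11 + 11.835 = 639.94 kPa.
q_all = 639.94 / 2.5 = 255.98 kPa.

q_all ≈ 260 kPa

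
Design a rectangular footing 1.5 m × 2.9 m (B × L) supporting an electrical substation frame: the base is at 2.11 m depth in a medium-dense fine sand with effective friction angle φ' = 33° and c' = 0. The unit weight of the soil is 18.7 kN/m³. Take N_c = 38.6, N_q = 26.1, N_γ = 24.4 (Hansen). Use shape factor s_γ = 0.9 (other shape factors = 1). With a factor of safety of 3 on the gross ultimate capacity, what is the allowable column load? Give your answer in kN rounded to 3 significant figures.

Effective surcharge at the founding depth q = γ·D_f = 18.7 × 2.11 = 39.457 kPa.
q_ult = q·N_q + 0.5·γ·B·N_γ·s_γ
     = 39.457 × 26.1 + 0.5 × 18.7 × 1.5 × 24.4 × 0.9
     = 1029.8 + 307.99 = 1337.8 kPa.
Gross allowable pressure q_all = 1337.8 / 3 = 445.94 kPa.
Footing area = 4.35 m², so allowable column load = 445.94 × 4.35 = 1939.8 kN.

P_all ≈ 1940 kN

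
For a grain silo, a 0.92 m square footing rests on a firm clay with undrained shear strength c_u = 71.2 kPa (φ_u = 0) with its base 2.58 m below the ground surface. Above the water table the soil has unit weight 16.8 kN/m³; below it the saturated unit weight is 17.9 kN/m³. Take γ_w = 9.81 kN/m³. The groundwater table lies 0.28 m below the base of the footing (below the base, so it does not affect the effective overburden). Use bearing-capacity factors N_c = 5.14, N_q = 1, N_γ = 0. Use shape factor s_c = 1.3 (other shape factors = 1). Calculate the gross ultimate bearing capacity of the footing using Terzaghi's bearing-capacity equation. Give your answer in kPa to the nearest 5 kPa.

q_ult ≈ 520 kPa

Effective surcharge at the founding depth q = γ·D_f = 16.8 × 2.58 = 43.344 kPa.
q_ult = c·N_c·s_c + q·N_q
     = 71.2 × 5.14 × 1.3 + 43.344 × 1
     = 475.76 + 43.344 = 519.1 kPa.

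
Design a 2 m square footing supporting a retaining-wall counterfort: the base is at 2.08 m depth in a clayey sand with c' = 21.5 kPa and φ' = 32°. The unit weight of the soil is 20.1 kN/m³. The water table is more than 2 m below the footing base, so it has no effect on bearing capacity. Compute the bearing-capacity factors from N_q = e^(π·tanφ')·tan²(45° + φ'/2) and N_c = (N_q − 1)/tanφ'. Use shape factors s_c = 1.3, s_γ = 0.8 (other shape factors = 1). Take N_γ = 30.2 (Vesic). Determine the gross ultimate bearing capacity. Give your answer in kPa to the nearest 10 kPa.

q_ult ≈ 2450 kPa

tan32° = 0.6249, so N_q = e^(π×0.6249)·tan²(61°) = 7.121 × 3.255 = 23.18.
N_c = (23.18 − 1)/tan32° = 35.49.
Overburden at base level: q = 20.1 × 2.08 = 41.808 kPa.
Cohesion term c·N_c·s_c = 21.5 × 35.49 × 1.3 = 991.95 kPa; surcharge term q·N_q = 41.808 × 23.177 = 968.97 kPa; self-weight term 0.5·γ·B·N_γ·s_γ = 0.5 × 20.1 × 2 × 30.2 × 0.8 = 485.62 kPa.
q_ult = 991.95 + 968.97 + 485.62 = 2446.5 kPa.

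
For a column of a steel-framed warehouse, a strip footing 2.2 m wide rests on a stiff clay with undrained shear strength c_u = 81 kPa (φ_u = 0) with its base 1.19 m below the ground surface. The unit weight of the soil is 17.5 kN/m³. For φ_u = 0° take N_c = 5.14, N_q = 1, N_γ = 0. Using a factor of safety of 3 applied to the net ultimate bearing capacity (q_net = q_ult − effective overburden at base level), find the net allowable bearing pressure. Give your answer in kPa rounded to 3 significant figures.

q_all(net) ≈ 139 kPa

q = γ·D_f = 17.5 × 1.19 = 20.825 kPa.
c·N_c = 81 × 5.14 = 416.34 kPa
q·N_q = 20.825 × 1 = 20.825 kPa
q_ult = 416.34 + 20.825 = 437.16 kPa.
Net ultimate: q_net = 437.16 − 20.825 = 416.34 kPa.
q_all(net) = 416.34 / 3 = 138.78 kPa.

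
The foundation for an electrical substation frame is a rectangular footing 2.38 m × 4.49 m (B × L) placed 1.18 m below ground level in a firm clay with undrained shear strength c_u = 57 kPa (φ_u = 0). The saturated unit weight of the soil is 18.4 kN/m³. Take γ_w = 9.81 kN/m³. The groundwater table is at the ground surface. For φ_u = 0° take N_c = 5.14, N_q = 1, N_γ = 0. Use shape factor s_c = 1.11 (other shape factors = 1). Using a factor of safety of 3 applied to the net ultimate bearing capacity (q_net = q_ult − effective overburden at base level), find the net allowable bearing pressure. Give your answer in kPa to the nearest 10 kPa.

Water table at ground surface, so effective unit weight γ' = 18.4 − 9.81 = 8.59 kN/m³ is used throughout; overburden q = 8.59 × 1.18 = 10.136 kPa.
Cohesion term c·N_c·s_c = 57 × 5.14 × 1.11 = 325.21 kPa; surcharge term q·N_q = 10.136 × 1 = 10.136 kPa.
q_ult = 325.21 + 10.136 = 335.34 kPa.
Net ultimate: q_net = 335.34 − 10.136 = 325.21 kPa.
q_all(net) = 325.21 / 3 = 108.4 kPa.

q_all(net) ≈ 110 kPa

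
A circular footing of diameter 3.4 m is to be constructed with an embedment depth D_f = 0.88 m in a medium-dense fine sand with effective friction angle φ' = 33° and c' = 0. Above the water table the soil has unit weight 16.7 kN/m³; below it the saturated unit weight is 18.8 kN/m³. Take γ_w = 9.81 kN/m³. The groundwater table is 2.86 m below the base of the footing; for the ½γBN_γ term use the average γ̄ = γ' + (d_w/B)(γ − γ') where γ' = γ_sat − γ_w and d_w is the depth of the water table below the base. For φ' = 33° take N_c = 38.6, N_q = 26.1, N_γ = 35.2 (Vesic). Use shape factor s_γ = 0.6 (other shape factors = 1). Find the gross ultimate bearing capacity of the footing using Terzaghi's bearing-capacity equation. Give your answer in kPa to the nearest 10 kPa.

q_ult ≈ 940 kPa

Overburden at base level: q = 16.7 × 0.88 = 14.696 kPa.
The water table is 2.86 m below the base (< B = 3.4 m), so the ½γBN_γ term uses γ̄ = γ' + (d_w/B)(γ − γ') = 8.99 + (2.86/3.4)(16.7 − 8.99) = 15.475 kN/m³.
Surcharge term q·N_q = 14.696 × 26.1 = 383.57 kPa; self-weight term 0.5·γ·B·N_γ·s_γ = 0.5 × 15.475 × 3.4 × 35.2 × 0.6 = 555.63 kPa.
q_ult = 383.57 + 555.63 = 939.2 kPa.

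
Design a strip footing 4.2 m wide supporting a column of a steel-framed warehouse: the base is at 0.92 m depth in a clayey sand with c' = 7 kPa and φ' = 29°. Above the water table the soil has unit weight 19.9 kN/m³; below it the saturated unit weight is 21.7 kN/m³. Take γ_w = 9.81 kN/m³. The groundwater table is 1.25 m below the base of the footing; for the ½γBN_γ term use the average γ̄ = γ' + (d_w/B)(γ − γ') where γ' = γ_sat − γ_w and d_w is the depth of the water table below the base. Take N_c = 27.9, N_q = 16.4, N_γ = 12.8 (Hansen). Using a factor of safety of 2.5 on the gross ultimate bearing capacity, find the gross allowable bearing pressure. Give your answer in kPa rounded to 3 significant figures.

q = γ·D_f = 19.9 × 0.92 = 18.308 kPa.
γ' = 11.89 kN/m³; averaging over the depth B below the base, γ̄ = γ' + (d_w/B)(γ − γ') = 14.274 kN/m³.
c·N_c = 7 × 27.9 = 195.3 kPa
q·N_q = 18.308 × 16.4 = 300.25 kPa
0.5·γ·B·N_γ = 0.5 × 14.274 × 4.2 × 12.8 = 383.68 kPa
q_ult = 195.3 + 300.25 + 383.68 = 879.23 kPa.
q_all = 879.23 / 2.5 = 351.69 kPa.

q_all ≈ 352 kPa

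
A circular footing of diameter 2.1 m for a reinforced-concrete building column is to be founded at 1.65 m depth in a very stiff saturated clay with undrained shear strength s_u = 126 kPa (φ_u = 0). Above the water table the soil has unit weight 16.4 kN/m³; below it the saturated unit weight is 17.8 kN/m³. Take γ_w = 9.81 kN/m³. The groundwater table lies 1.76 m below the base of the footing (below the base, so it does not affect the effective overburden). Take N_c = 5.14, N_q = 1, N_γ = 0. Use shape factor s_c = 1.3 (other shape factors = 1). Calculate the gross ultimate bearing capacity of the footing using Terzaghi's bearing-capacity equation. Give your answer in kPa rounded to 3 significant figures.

q_ult ≈ 869 kPa

q = γ·D_f = 16.4 × 1.65 = 27.06 kPa.
c·N_c·s_c = 126 × 5.14 × 1.3 = 841.93 kPa
q·N_q = 27.06 × 1 = 27.06 kPa
q_ult = 841.93 + 27.06 = 868.99 kPa.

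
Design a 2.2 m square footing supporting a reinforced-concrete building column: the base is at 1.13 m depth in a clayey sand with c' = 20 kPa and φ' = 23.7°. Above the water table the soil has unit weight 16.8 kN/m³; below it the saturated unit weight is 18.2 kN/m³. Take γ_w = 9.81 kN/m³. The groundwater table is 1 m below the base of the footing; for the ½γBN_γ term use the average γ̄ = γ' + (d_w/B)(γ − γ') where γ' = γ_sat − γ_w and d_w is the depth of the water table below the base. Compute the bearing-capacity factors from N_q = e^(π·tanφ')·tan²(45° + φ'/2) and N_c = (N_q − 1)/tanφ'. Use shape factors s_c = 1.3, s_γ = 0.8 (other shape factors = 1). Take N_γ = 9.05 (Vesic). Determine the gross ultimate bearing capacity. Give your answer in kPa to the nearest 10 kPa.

q_ult ≈ 770 kPa

tan23.7° = 0.439, so N_q = e^(π×0.439)·tan²(56.85°) = 3.971 × 2.344 = 9.31.
N_c = (9.31 − 1)/tan23.7° = 18.93.
Overburden at base level: q = 16.8 × 1.13 = 18.984 kPa.
The water table is 1 m below the base (< B = 2.2 m), so the ½γBN_γ term uses γ̄ = γ' + (d_w/B)(γ − γ') = 8.39 + (1/2.2)(16.8 − 8.39) = 12.213 kN/m³.
Cohesion term c·N_c·s_c = 20 × 18.929 × 1.3 = 492.15 kPa; surcharge term q·N_q = 18.984 × 9.3092 = 176.73 kPa; self-weight term 0.5·γ·B·N_γ·s_γ = 0.5 × 12.213 × 2.2 × 9.05 × 0.8 = 97.262 kPa.
q_ult = 492.15 + 176.73 + 97.262 = 766.14 kPa.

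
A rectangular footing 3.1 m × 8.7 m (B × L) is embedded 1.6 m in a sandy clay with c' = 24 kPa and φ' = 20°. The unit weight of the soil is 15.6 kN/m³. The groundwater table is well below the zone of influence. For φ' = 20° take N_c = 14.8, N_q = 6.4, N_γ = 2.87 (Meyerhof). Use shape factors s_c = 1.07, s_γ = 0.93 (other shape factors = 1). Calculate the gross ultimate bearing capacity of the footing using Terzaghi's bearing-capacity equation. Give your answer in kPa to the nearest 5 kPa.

q_ult ≈ 605 kPa

Effective surcharge at the founding depth q = γ·D_f = 15.6 × 1.6 = 24.96 kPa.
q_ult = c·N_c·s_c + q·N_q + 0.5·γ·B·N_γ·s_γ
     = 24 × 14.8 × 1.07 + 24.96 × 6.4 + 0.5 × 15.6 × 3.1 × 2.87 × 0.93
     = 380.06 + 159.74 + 64.539 = 604.35 kPa.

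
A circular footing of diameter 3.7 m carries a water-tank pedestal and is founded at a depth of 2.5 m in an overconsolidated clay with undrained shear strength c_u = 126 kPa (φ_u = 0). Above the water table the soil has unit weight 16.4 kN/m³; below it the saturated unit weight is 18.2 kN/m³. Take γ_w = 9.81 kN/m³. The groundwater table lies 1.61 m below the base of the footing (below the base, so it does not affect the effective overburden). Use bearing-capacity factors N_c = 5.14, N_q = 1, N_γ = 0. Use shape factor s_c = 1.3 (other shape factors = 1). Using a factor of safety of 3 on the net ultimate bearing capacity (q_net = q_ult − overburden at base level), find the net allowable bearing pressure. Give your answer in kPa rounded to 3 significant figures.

Effective surcharge at the founding depth q = γ·D_f = 16.4 × 2.5 = 41 kPa.
q_ult = c·N_c·s_c + q·N_q
     = 126 × 5.14 × 1.3 + 41 × 1
     = 841.93 + 41 = 882.93 kPa.
q_net = 882.93 − 41 = 841.93 kPa.
q_all(net) = 841.93 / 3 = 280.64 kPa.

q_all(net) ≈ 281 kPa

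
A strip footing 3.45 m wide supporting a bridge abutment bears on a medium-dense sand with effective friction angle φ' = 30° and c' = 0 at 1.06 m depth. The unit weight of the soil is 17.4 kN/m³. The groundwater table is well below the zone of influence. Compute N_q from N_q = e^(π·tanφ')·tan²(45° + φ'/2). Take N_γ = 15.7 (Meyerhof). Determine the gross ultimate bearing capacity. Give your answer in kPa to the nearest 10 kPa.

q_ult ≈ 810 kPa

tan30° = 0.5774, so N_q = e^(π×0.5774)·tan²(60°) = 6.134 × 3.0 = 18.4.
Effective surcharge at the founding depth q = γ·D_f = 17.4 × 1.06 = 18.444 kPa.
q_ult = q·N_q + 0.5·γ·B·N_γ
     = 18.444 × 18.401 + 0.5 × 17.4 × 3.45 × 15.7
     = 339.39 + 471.24 = 810.63 kPa.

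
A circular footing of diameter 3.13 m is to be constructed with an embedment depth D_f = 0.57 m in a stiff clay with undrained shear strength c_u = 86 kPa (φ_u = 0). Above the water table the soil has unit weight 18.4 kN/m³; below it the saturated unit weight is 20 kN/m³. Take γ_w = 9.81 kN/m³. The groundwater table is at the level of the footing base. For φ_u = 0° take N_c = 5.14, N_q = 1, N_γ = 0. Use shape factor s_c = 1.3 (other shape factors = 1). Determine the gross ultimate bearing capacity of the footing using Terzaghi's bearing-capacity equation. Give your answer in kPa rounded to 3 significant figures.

q_ult ≈ 585 kPa

Overburden at base level: q = 18.4 × 0.57 = 10.488 kPa.
Cohesion term c·N_c·s_c = 86 × 5.14 × 1.3 = 574.65 kPa; surcharge term q·N_q = 10.488 × 1 = 10.488 kPa.
q_ult = 574.65 + 10.488 = 585.14 kPa.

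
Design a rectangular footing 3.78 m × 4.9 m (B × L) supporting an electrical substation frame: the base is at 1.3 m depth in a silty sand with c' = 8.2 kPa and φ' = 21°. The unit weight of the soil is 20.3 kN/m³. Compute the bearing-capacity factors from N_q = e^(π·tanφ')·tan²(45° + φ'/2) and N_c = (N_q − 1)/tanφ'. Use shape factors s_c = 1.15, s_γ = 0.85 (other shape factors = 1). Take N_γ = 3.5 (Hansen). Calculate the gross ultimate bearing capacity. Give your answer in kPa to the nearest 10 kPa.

q_ult ≈ 450 kPa

tan21° = 0.3839, so N_q = e^(π×0.3839)·tan²(55.5°) = 3.34 × 2.117 = 7.07.
N_c = (7.07 − 1)/tan21° = 15.81.
Effective surcharge at the founding depth q = γ·D_f = 20.3 × 1.3 = 26.39 kPa.
q_ult = c·N_c·s_c + q·N_q + 0.5·γ·B·N_γ·s_γ
     = 8.2 × 15.815 × 1.15 + 26.39 × 7.0708 + 0.5 × 20.3 × 3.78 × 3.5 × 0.85
     = 149.13 + 186.6 + 114.14 = 449.87 kPa.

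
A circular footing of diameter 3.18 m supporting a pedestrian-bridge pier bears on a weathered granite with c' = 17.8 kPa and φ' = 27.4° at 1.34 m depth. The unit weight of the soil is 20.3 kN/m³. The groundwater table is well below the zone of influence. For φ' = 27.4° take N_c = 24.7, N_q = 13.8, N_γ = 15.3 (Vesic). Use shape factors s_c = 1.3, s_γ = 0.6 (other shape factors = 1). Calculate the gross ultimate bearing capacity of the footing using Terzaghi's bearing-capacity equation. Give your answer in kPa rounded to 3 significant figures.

Overburden at base level: q = 20.3 × 1.34 = 27.202 kPa.
Cohesion term c·N_c·s_c = 17.8 × 24.7 × 1.3 = 571.56 kPa; surcharge term q·N_q = 27.202 × 13.8 = 375.39 kPa; self-weight term 0.5·γ·B·N_γ·s_γ = 0.5 × 20.3 × 3.18 × 15.3 × 0.6 = 296.3 kPa.
q_ult = 571.56 + 375.39 + 296.3 = 1243.2 kPa.

q_ult ≈ 1240 kPa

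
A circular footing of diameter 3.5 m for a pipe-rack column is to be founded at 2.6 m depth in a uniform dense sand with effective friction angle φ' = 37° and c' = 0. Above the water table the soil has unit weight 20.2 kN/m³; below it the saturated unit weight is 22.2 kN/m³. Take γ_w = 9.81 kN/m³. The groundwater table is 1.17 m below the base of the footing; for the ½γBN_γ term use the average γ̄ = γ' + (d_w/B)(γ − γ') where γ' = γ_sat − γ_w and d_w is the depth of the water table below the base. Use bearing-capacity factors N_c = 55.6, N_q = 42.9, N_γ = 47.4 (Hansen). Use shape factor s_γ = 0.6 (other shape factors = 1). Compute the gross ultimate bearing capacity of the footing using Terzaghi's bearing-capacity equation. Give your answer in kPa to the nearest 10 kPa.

q = γ·D_f = 20.2 × 2.6 = 52.52 kPa.
γ' = 12.39 kN/m³; averaging over the depth B below the base, γ̄ = γ' + (d_w/B)(γ − γ') = 15.001 kN/m³.
q·N_q = 52.52 × 42.9 = 2253.1 kPa
0.5·γ·B·N_γ·s_γ = 0.5 × 15.001 × 3.5 × 47.4 × 0.6 = 746.59 kPa
q_ult = 2253.1 + 746.59 = 2999.7 kPa.

q_ult ≈ 3000 kPa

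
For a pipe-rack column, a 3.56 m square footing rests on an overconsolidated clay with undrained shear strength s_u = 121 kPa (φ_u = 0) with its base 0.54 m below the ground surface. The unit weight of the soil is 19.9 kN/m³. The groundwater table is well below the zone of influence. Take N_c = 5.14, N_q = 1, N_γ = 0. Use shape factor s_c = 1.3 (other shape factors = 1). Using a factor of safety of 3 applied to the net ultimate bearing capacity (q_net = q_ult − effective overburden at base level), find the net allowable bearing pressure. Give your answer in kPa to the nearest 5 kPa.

Effective surcharge at the founding depth q = γ·D_f = 19.9 × 0.54 = 10.746 kPa.
q_ult = c·N_c·s_c + q·N_q
     = 121 × 5.14 × 1.3 + 10.746 × 1
     = 808.52 + 10.746 = 819.27 kPa.
Net ultimate: q_net = 819.27 − 10.746 = 808.52 kPa.
q_all(net) = 808.52 / 3 = 269.51 kPa.

q_all(net) ≈ 270 kPa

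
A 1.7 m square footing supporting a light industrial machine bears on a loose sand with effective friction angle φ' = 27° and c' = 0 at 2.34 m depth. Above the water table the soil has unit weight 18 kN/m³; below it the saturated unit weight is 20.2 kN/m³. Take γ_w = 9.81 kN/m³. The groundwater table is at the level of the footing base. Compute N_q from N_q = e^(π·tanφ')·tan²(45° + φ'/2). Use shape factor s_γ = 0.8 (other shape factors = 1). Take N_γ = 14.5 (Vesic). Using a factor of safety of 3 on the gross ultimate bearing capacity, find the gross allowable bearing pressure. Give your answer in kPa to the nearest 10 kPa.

q_all ≈ 220 kPa

N_q = e^(π·tan27°)·tan²(58.5°) = 13.2.
Effective surcharge at the founding depth q = γ·D_f = 18 × 2.34 = 42.12 kPa.
The water table coincides with the base, so in the self-weight term γ → γ' = 10.39 kN/m³.
q_ult = q·N_q + 0.5·γ·B·N_γ·s_γ
     = 42.12 × 13.199 + 0.5 × 10.39 × 1.7 × 14.5 × 0.8
     = 555.95 + 102.45 = 658.39 kPa.
q_all = 658.39 / 3 = 219.46 kPa.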